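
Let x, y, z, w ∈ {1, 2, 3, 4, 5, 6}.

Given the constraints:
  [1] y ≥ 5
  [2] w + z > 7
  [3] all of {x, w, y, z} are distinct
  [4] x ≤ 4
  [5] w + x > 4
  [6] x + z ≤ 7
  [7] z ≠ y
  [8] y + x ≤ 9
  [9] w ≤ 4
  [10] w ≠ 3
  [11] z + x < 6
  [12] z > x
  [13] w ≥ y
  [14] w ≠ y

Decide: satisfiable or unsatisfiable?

From constraint 1: y ≥ 5. From constraints 9 and 13: y ≤ w and w ≤ 4, so y ≤ 4. But 4 < 5, so no value of y works.

Unsatisfiable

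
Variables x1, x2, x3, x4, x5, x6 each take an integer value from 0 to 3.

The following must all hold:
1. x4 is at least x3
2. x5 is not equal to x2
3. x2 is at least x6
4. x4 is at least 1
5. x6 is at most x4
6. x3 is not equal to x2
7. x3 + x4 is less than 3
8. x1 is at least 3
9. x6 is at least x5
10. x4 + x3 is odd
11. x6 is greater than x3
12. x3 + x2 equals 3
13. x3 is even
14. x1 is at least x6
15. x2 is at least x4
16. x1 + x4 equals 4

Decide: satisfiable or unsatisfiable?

Take x1 = 3, x2 = 3, x3 = 0, x4 = 1, x5 = 1, x6 = 1. Then constraint 7: x3 + x4 = 1; constraint 12: x3 + x2 = 3; constraint 16: x1 + x4 = 4, and every other listed constraint is also met.

Satisfiable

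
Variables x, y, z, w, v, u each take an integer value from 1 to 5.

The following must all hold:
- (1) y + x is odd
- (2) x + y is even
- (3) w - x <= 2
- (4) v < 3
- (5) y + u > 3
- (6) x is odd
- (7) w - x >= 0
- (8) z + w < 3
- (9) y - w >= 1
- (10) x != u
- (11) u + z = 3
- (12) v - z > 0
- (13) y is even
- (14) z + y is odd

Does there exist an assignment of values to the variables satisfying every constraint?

Constraint 6 makes x odd and constraint 13 makes y even, so x + y must be odd. Constraint 2 says x + y is even — contradiction.

Unsatisfiable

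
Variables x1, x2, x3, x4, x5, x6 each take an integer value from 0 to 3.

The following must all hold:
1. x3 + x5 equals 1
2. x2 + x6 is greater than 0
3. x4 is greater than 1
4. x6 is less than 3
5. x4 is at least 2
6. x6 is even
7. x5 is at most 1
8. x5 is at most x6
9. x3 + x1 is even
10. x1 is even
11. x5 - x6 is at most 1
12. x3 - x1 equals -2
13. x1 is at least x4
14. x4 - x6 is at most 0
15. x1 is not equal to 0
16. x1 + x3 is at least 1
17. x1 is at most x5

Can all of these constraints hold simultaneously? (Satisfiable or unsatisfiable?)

From constraints 5 and 13: x1 ≥ x4 and x4 ≥ 2, so x1 ≥ 2. From constraints 7 and 17: x1 ≤ x5 and x5 ≤ 1, so x1 ≤ 1. But 1 < 2, so no value of x1 works.

Unsatisfiable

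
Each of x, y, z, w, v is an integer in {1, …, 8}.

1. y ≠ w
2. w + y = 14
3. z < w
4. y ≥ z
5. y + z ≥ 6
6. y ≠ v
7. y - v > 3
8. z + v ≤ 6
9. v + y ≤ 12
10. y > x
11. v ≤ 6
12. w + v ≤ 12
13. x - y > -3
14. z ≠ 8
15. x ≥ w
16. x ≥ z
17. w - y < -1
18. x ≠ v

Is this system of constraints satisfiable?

The assignment x = 7, y = 8, z = 1, w = 6, v = 4 works:
  constraint 2 holds since w + y = 14.
  constraint 5 holds since y + z = 9.
  constraint 7 holds since y - v = 4.
The rest check out directly.

Satisfiable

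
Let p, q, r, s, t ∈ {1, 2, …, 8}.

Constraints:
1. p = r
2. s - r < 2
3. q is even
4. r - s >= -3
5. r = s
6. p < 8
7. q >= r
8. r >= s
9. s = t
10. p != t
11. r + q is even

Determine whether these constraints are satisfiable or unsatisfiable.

Unsatisfiable

From constraints 1, 5, and 9, p = r = s = t, so p = t. But constraint 10 says p ≠ t. Contradiction.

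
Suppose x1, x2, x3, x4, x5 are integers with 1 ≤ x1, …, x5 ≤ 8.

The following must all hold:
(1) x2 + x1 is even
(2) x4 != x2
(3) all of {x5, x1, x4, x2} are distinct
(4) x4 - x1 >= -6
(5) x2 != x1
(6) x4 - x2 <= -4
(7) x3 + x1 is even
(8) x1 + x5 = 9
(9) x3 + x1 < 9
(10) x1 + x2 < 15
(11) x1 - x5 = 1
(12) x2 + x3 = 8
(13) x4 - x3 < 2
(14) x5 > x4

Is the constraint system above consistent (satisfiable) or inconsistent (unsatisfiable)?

Try x1 = 5, x2 = 7, x3 = 1, x4 = 1, x5 = 4.
Check constraint 4: x4 - x1 = -4; constraint 6: x4 - x2 = -6; constraint 8: x1 + x5 = 9. The remaining constraints are straightforward to verify.

Satisfiable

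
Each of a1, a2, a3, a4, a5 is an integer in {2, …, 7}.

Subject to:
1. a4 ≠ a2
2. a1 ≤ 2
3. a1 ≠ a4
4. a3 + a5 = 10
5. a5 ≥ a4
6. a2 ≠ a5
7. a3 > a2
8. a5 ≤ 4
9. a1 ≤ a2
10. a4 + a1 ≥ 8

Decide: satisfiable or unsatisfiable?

From constraints 5 and 8: a4 ≤ a5 ≤ 4. From constraint 2: a1 ≤ 2. Hence a4 + a1 ≤ 6. But constraint 10 requires a4 + a1 ≥ 8, and 8 > 6. Contradiction.

Unsatisfiable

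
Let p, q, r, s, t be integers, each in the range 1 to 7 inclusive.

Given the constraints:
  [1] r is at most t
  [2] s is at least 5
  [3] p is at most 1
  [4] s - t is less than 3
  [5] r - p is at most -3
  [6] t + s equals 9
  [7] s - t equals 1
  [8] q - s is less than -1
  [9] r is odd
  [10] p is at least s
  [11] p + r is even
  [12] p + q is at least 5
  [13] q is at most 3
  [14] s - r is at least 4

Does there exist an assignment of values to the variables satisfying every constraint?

Unsatisfiable

From constraints 2 and 10: p ≥ s and s ≥ 5, so p ≥ 5. From constraint 3: p ≤ 1. But 1 < 5, so no value of p works.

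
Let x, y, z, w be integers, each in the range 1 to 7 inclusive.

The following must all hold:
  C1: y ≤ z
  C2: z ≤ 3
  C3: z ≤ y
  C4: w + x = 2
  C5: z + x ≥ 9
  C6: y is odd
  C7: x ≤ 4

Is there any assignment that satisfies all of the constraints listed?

Unsatisfiable

From constraint 2: z ≤ 3. From constraint 7: x ≤ 4. Hence z + x ≤ 7. But constraint 5 requires z + x ≥ 9, and 9 > 7. Contradiction.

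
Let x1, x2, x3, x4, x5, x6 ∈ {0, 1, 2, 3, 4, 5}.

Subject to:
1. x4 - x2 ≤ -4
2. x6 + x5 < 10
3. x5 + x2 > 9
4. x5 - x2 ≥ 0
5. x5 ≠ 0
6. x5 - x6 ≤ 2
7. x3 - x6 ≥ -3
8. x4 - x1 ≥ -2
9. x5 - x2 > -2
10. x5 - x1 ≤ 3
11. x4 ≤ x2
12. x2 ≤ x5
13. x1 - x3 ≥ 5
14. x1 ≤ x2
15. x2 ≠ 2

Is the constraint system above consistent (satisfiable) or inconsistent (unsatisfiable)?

Constraints 1, 4, 6, 7, 8, and 13 give x3 − x6 ≥ -3, x6 − x5 ≥ -2, x5 − x2 ≥ 0, x2 − x4 ≥ 4, x4 − x1 ≥ -2, x1 − x3 ≥ 5.
Adding all 6 inequalities: the left sides telescope to 0, and the right sides sum to (-3) + (-2) + 0 + 4 + (-2) + 5 = 2. So 0 ≥ 2, which is false.

Unsatisfiable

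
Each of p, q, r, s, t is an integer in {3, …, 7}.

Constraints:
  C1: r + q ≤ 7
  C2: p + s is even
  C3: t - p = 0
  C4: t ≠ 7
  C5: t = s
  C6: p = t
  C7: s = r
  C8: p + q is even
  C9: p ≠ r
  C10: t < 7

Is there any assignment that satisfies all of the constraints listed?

Unsatisfiable

From constraints 5, 6, and 7, p = t = s = r, so p = r. But constraint 9 says p ≠ r. Contradiction.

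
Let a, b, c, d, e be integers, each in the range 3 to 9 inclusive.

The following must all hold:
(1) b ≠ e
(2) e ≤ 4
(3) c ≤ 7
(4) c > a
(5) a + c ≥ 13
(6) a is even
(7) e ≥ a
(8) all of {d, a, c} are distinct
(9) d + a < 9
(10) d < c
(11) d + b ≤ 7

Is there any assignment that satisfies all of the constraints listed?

From constraints 2 and 7: a ≤ e ≤ 4. From constraint 3: c ≤ 7. Hence a + c ≤ 11. But constraint 5 requires a + c ≥ 13, and 13 > 11. Contradiction.

Unsatisfiable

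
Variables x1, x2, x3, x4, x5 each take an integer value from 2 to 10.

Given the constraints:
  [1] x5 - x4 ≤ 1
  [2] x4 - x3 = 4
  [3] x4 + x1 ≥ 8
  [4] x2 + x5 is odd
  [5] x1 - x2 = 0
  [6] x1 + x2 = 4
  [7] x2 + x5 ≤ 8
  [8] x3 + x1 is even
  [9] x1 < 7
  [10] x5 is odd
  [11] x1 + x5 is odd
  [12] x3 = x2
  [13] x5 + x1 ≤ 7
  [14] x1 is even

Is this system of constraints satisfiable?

Satisfiable

One satisfying assignment is x1 = 2, x2 = 2, x3 = 2, x4 = 6, x5 = 5.
For the less obvious constraints — constraint 1: x5 - x4 = -1; constraint 2: x4 - x3 = 4 — and the others hold by inspection.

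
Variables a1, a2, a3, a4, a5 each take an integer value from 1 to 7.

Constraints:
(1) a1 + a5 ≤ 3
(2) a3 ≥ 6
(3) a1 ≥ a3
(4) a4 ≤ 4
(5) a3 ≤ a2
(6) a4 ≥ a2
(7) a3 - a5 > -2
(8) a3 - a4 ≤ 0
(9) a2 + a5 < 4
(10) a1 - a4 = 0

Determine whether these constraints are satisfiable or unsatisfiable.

From constraints 2 and 5: a2 ≥ a3 and a3 ≥ 6, so a2 ≥ 6. From constraints 4 and 6: a2 ≤ a4 and a4 ≤ 4, so a2 ≤ 4. But 4 < 6, so no value of a2 works.

Unsatisfiable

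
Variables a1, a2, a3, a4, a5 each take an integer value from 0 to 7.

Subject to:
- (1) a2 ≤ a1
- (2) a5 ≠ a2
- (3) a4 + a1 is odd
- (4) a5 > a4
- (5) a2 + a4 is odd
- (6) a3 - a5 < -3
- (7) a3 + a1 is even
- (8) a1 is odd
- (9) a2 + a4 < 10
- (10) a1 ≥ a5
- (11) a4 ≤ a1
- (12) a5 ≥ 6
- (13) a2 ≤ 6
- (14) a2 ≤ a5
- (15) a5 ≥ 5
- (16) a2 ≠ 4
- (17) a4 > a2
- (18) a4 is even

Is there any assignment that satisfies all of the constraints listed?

Take a1 = 7, a2 = 3, a3 = 1, a4 = 4, a5 = 6. Then constraint 3: a4 + a1 = 11 is odd; constraint 6: a3 - a5 = -5; constraint 9: a2 + a4 = 7, and every other listed constraint is also met.

Satisfiable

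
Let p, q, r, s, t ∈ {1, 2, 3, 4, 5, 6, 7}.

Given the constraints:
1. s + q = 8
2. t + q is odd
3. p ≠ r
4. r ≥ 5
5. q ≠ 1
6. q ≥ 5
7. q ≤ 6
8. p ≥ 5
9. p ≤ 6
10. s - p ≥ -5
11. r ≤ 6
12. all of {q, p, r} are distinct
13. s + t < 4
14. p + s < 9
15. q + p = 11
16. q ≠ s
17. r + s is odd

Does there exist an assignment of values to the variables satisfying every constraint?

Constraints 4, 6, 7, 8, 9, and 11 confine each of q, p, r to the 2 values {5, 6}.
Constraint 12 requires all 3 of them to be distinct, but only 2 values are available — impossible by the pigeonhole principle.

Unsatisfiable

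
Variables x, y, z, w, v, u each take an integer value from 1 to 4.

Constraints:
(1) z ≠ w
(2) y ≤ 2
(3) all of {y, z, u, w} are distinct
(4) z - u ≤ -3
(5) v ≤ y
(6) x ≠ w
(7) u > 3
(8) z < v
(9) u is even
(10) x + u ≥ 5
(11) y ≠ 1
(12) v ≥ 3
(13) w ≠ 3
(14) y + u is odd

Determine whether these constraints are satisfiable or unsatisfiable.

Unsatisfiable

From constraints 5 and 12: y ≥ v and v ≥ 3, so y ≥ 3. From constraint 2: y ≤ 2. But 2 < 3, so no value of y works.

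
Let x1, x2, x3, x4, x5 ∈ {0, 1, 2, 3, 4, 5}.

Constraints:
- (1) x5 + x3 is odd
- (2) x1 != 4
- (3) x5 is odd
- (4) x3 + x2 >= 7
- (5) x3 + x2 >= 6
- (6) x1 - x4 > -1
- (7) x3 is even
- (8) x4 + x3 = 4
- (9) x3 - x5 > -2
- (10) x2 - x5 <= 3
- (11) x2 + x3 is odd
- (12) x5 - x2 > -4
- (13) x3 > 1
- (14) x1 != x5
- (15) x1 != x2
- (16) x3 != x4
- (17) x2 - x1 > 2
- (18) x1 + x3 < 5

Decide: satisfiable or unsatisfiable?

Satisfiable

One satisfying assignment is x1 = 0, x2 = 5, x3 = 4, x4 = 0, x5 = 3.
For the less obvious constraints — constraint 4: x3 + x2 = 9; constraint 5: x3 + x2 = 9 — and the others hold by inspection.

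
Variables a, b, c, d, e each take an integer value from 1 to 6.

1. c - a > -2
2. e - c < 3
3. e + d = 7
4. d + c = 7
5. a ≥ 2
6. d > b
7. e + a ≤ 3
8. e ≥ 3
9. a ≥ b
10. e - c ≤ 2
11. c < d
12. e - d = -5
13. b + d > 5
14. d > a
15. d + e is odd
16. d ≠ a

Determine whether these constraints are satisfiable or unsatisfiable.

From constraint 8: e ≥ 3. From constraint 5: a ≥ 2. Hence e + a ≥ 5. But constraint 7 requires e + a ≤ 3, and 3 < 5. Contradiction.

Unsatisfiable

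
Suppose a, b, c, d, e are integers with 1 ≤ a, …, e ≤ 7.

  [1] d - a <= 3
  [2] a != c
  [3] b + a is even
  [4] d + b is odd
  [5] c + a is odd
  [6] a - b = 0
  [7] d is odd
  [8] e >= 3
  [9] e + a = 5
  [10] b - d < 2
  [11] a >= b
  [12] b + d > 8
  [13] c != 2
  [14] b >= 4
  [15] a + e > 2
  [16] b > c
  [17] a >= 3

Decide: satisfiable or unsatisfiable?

From constraint 8: e ≥ 3. From constraints 11 and 14: a ≥ b ≥ 4. Hence e + a ≥ 7. But constraint 9 requires e + a = 5, and 5 < 7. Contradiction.

Unsatisfiable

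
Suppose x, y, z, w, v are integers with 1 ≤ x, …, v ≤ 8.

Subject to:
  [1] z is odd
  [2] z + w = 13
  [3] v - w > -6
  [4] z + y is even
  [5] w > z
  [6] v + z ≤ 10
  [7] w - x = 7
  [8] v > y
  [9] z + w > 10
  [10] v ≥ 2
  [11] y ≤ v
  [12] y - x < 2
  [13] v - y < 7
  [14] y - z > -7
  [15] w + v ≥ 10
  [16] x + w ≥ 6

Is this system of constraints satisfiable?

One satisfying assignment is x = 1, y = 1, z = 5, w = 8, v = 5.
For the less obvious constraints — constraint 2: z + w = 13; constraint 3: v - w = -3 — and the others hold by inspection.

Satisfiable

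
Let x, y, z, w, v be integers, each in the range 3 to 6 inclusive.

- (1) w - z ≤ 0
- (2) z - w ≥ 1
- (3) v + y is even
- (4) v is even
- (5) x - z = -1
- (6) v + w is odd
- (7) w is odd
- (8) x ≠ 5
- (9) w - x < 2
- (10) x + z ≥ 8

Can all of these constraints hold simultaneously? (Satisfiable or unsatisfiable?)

Try x = 4, y = 6, z = 5, w = 3, v = 4.
Check constraint 1: w - z = -2; constraint 2: z - w = 2. The remaining constraints are straightforward to verify.

Satisfiable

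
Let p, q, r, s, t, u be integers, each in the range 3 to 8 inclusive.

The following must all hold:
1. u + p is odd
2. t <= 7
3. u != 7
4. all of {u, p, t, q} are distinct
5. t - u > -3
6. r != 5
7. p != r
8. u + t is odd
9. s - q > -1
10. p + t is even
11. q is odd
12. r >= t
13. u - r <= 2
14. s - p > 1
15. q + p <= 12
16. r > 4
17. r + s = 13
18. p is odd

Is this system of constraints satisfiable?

Setting (p, q, r, s, t, u) = (3, 7, 6, 7, 5, 6) satisfies everything: constraint 5: t - u = -1; constraint 9: s - q = 0, and the others follow.

Satisfiable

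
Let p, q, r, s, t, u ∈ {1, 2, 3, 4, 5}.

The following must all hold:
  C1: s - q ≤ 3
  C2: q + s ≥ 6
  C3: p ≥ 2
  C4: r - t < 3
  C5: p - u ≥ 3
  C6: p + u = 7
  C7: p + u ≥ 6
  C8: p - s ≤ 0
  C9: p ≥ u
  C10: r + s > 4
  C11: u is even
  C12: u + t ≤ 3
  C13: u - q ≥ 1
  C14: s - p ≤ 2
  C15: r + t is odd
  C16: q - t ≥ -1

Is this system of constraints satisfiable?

Constraints 1, 5, 8, and 13 give p − u ≥ 3, u − q ≥ 1, q − s ≥ -3, s − p ≥ 0.
Adding all 4 inequalities: the left sides telescope to 0, and the right sides sum to 3 + 1 + (-3) + 0 = 1. So 0 ≥ 1, which is false.

Unsatisfiable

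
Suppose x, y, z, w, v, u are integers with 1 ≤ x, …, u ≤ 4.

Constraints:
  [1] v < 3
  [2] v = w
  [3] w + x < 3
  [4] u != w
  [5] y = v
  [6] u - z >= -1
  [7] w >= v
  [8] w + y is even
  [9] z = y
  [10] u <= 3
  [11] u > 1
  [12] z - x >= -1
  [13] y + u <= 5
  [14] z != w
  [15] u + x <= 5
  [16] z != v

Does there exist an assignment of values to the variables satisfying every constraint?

From constraints 2, 5, and 9, z = y = v = w, so z = w. But constraint 14 says z ≠ w. Contradiction.

Unsatisfiable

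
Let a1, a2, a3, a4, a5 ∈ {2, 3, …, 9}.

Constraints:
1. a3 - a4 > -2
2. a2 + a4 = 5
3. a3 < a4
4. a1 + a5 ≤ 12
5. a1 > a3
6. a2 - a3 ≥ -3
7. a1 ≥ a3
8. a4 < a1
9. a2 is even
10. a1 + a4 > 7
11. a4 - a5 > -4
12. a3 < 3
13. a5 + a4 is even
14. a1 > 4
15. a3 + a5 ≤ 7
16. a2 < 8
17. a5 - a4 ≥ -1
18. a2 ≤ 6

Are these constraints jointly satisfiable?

Satisfiable

Take a1 = 7, a2 = 2, a3 = 2, a4 = 3, a5 = 5. Then constraint 1: a3 - a4 = -1; constraint 2: a2 + a4 = 5, and every other listed constraint is also met.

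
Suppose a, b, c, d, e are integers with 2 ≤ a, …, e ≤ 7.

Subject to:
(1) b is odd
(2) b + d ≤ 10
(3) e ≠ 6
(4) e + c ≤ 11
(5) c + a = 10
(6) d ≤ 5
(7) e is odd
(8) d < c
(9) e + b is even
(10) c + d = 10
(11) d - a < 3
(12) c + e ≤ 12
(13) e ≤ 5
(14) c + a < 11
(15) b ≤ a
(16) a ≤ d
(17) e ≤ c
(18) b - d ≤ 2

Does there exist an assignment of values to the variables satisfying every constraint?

Setting (a, b, c, d, e) = (4, 3, 6, 4, 3) satisfies everything: constraint 2: b + d = 7; constraint 4: e + c = 9; constraint 5: c + a = 10, and the others follow.

Satisfiable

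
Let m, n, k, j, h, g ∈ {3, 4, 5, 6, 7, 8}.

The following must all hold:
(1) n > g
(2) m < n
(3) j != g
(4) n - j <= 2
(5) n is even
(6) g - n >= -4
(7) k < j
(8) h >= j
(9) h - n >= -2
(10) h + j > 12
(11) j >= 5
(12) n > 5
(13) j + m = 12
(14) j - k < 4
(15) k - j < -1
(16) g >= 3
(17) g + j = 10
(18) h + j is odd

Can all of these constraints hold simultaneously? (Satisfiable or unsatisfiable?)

The assignment m = 6, n = 8, k = 3, j = 6, h = 7, g = 4 works:
  constraint 4 holds since n - j = 2.
  constraint 6 holds since g - n = -4.
The rest check out directly.

Satisfiable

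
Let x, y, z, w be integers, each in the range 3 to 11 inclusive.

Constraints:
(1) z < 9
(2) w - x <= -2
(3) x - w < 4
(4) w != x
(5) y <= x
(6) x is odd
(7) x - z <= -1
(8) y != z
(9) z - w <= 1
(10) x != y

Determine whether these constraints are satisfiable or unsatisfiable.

Unsatisfiable

Constraints 2, 7, and 9 give z − x ≥ 1, x − w ≥ 2, w − z ≥ -1.
Adding all 3 inequalities: the left sides telescope to 0, and the right sides sum to 1 + 2 + (-1) = 2. So 0 ≥ 2, which is false.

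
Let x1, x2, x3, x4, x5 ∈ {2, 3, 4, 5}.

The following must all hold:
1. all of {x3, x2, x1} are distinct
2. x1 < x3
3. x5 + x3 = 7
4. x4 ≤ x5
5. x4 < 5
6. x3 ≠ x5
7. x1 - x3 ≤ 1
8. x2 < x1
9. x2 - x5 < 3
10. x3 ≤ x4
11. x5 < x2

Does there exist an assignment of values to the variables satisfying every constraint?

Unsatisfiable

Constraints 2, 4, 8, 10, and 11 give x3 ≤ x4, x4 ≤ x5, x5 < x2, x2 < x1, x1 < x3. Chaining: x3 ≤ x4 ≤ x5 < x2 < x1 < x3, which forces x3 < x3 — impossible.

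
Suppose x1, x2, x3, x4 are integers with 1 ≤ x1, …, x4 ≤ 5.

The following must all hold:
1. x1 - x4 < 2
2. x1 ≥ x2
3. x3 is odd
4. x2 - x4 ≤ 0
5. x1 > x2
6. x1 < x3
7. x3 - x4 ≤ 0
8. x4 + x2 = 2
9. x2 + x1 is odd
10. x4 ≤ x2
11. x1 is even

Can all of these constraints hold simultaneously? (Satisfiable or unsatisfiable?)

Constraints 2, 6, 7, and 10 give x1 < x3, x3 ≤ x4, x4 ≤ x2, x2 ≤ x1. Chaining: x1 < x3 ≤ x4 ≤ x2 ≤ x1, which forces x1 < x1 — impossible.

Unsatisfiable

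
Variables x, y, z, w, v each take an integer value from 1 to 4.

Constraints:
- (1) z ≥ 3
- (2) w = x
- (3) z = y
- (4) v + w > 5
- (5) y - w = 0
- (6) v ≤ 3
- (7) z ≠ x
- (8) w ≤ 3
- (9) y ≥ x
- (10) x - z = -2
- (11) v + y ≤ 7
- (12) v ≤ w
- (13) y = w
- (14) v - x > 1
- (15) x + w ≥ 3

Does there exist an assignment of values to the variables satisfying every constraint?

From constraints 2, 3, and 13, z = y = w = x, so z = x. But constraint 7 says z ≠ x. Contradiction.

Unsatisfiable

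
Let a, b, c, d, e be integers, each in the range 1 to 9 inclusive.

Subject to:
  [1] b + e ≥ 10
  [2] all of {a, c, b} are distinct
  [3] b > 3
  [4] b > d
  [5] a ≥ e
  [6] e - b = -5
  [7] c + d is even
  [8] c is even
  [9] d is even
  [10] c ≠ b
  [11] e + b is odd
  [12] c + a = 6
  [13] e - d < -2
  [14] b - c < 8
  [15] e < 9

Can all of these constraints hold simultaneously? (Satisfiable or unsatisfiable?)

Take a = 4, b = 9, c = 2, d = 8, e = 4. Then constraint 1: b + e = 13; constraint 6: e - b = -5, and every other listed constraint is also met.

Satisfiable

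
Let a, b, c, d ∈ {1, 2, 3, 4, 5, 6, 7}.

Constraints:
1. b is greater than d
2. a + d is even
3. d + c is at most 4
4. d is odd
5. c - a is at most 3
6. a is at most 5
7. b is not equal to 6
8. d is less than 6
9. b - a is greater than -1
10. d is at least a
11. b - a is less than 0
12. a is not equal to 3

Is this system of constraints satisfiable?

Unsatisfiable

Constraints 1, 10, and 11 give a ≤ d, d < b, b < a. Chaining: a ≤ d < b < a, which forces a < a — impossible.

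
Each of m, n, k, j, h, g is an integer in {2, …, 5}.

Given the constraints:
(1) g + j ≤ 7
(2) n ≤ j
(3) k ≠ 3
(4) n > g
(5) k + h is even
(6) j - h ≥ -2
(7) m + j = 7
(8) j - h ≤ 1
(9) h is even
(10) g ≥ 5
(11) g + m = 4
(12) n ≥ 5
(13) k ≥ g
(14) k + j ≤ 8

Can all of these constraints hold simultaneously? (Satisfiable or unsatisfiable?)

From constraints 10 and 13: k ≥ g ≥ 5. From constraints 2 and 12: j ≥ n ≥ 5. Hence k + j ≥ 10. But constraint 14 requires k + j ≤ 8, and 8 < 10. Contradiction.

Unsatisfiable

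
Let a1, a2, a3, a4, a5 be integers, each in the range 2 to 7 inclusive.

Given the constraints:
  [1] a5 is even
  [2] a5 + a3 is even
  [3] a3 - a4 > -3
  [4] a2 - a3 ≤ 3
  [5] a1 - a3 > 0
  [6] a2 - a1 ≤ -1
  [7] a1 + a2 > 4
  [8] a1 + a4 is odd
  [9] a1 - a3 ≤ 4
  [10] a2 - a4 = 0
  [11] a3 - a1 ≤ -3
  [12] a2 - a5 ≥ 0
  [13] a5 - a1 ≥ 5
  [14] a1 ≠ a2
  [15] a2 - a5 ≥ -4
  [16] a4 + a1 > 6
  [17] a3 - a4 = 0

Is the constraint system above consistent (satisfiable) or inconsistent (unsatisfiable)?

Unsatisfiable

Constraints 4, 11, 13, and 15 give a1 − a3 ≥ 3, a3 − a2 ≥ -3, a2 − a5 ≥ -4, a5 − a1 ≥ 5.
Adding all 4 inequalities: the left sides telescope to 0, and the right sides sum to 3 + (-3) + (-4) + 5 = 1. So 0 ≥ 1, which is false.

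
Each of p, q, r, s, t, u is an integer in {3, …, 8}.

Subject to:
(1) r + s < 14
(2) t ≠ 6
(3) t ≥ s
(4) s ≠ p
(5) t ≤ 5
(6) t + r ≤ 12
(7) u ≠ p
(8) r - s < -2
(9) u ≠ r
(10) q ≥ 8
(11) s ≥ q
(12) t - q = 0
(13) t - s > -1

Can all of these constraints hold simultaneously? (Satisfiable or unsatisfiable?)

Unsatisfiable

From constraints 10 and 11: s ≥ q and q ≥ 8, so s ≥ 8. From constraints 3 and 5: s ≤ t and t ≤ 5, so s ≤ 5. But 5 < 8, so no value of s works.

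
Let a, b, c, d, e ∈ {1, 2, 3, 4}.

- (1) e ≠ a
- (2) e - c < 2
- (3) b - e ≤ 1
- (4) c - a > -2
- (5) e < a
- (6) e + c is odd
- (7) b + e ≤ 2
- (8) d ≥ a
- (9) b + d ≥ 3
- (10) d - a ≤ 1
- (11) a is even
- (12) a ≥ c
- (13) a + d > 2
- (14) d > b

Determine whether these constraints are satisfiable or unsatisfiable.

Satisfiable

Try a = 2, b = 1, c = 2, d = 2, e = 1.
Check constraint 2: e - c = -1; constraint 3: b - e = 0. The remaining constraints are straightforward to verify.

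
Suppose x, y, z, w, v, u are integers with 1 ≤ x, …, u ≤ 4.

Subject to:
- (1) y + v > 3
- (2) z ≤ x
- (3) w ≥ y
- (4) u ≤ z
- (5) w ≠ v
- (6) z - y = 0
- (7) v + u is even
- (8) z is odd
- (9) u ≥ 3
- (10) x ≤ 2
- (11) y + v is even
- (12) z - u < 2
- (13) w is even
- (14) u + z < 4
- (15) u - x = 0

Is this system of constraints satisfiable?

Unsatisfiable

From constraints 4 and 9: z ≥ u and u ≥ 3, so z ≥ 3. From constraints 2 and 10: z ≤ x and x ≤ 2, so z ≤ 2. But 2 < 3, so no value of z works.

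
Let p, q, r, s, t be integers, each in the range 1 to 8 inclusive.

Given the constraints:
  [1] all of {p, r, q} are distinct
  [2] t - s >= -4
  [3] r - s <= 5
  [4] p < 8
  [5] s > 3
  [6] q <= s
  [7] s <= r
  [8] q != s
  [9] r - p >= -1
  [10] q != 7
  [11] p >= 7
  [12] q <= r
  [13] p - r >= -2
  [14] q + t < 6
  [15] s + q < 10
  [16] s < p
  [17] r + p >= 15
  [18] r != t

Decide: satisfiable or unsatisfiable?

Satisfiable

Try p = 7, q = 2, r = 8, s = 6, t = 2.
Check constraint 2: t - s = -4; constraint 3: r - s = 2. The remaining constraints are straightforward to verify.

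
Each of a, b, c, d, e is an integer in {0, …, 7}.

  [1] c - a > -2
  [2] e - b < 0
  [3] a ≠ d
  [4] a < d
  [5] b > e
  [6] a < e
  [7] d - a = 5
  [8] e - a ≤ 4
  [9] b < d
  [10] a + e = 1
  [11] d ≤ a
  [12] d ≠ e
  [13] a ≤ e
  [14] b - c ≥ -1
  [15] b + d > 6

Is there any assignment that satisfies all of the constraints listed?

Unsatisfiable

Constraints 5, 6, 9, and 11 give b < d, d ≤ a, a < e, e < b. Chaining: b < d ≤ a < e < b, which forces b < b — impossible.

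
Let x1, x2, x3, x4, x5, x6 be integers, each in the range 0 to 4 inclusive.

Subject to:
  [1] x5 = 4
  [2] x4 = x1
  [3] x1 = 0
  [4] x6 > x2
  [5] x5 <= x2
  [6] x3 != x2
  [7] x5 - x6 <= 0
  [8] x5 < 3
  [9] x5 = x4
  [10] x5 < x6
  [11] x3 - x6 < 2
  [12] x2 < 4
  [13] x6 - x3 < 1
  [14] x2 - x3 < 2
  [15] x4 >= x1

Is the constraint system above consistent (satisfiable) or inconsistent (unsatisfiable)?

Constraint 1 fixes x5 = 4 and constraint 3 fixes x1 = 0. Constraints 2 and 9 give x5 = x4 = x1, so x5 = x1. But 4 ≠ 0 — contradiction.

Unsatisfiable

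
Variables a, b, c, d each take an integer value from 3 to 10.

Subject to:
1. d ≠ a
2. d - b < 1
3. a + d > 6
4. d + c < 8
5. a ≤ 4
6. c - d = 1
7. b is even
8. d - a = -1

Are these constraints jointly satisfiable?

One satisfying assignment is a = 4, b = 4, c = 4, d = 3.
For the less obvious constraints — constraint 2: d - b = -1; constraint 3: a + d = 7 — and the others hold by inspection.

Satisfiable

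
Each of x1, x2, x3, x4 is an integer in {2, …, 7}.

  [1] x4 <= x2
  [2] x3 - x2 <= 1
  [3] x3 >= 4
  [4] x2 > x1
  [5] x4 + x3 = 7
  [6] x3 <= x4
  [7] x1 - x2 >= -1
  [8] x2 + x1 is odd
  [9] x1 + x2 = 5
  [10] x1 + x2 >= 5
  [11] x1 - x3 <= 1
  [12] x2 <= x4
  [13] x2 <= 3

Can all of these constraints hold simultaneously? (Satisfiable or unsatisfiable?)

From constraints 3 and 6: x4 ≥ x3 and x3 ≥ 4, so x4 ≥ 4. From constraints 1 and 13: x4 ≤ x2 and x2 ≤ 3, so x4 ≤ 3. But 3 < 4, so no value of x4 works.

Unsatisfiable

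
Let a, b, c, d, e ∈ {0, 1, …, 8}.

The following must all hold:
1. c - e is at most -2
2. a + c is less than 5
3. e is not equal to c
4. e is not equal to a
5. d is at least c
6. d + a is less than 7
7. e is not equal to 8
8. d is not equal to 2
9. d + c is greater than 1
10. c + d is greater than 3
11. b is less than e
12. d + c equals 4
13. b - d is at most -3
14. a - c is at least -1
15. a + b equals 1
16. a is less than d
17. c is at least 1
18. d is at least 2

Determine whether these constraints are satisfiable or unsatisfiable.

Satisfiable

The assignment a = 1, b = 0, c = 1, d = 3, e = 5 works:
  constraint 1 holds since c - e = -4.
  constraint 2 holds since a + c = 2.
The rest check out directly.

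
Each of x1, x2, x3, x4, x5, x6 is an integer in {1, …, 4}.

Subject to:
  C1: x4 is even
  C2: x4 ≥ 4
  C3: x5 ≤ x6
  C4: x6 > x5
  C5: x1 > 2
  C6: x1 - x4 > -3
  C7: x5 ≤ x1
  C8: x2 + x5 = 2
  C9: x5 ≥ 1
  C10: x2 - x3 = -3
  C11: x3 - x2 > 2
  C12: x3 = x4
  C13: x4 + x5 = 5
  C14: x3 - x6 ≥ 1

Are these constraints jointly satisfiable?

Satisfiable

Setting (x1, x2, x3, x4, x5, x6) = (3, 1, 4, 4, 1, 2) satisfies everything: constraint 6: x1 - x4 = -1; constraint 8: x2 + x5 = 2; constraint 10: x2 - x3 = -3, and the others follow.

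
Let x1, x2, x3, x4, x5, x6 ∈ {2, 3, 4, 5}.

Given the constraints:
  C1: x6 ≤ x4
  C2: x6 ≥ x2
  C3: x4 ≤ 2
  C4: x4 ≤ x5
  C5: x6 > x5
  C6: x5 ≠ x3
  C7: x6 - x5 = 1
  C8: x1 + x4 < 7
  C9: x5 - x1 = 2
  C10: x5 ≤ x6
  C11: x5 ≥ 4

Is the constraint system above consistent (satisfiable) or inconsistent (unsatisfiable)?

Unsatisfiable

From constraints 10 and 11: x6 ≥ x5 and x5 ≥ 4, so x6 ≥ 4. From constraints 1 and 3: x6 ≤ x4 and x4 ≤ 2, so x6 ≤ 2. But 2 < 4, so no value of x6 works.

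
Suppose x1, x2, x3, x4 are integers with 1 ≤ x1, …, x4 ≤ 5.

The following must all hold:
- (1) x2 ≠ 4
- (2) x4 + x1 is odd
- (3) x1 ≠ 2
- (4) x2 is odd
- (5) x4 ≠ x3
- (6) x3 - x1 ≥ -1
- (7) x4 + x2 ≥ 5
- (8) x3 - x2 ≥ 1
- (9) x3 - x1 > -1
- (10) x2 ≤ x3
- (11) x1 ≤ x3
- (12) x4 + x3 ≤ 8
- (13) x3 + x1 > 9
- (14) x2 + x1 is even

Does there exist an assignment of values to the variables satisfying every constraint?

Satisfiable

One satisfying assignment is x1 = 5, x2 = 3, x3 = 5, x4 = 2.
For the less obvious constraints — constraint 6: x3 - x1 = 0; constraint 7: x4 + x2 = 5; constraint 8: x3 - x2 = 2 — and the others hold by inspection.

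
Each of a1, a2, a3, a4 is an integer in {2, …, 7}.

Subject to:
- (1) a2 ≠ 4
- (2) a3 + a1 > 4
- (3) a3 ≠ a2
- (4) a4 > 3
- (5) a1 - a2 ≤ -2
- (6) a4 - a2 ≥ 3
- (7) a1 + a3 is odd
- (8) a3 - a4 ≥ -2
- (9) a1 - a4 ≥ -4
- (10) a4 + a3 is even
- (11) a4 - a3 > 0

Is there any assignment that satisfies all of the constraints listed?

Constraints 5, 6, and 9 give a2 − a1 ≥ 2, a1 − a4 ≥ -4, a4 − a2 ≥ 3.
Adding all 3 inequalities: the left sides telescope to 0, and the right sides sum to 2 + (-4) + 3 = 1. So 0 ≥ 1, which is false.

Unsatisfiable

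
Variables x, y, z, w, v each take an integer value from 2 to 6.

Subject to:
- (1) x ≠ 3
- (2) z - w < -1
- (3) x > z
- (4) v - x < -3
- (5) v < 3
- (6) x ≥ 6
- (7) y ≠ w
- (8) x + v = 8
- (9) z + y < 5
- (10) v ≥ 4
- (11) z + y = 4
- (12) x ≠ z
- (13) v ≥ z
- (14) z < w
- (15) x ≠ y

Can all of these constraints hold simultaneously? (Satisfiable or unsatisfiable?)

From constraint 6: x ≥ 6. From constraint 10: v ≥ 4. Hence x + v ≥ 10. But constraint 8 requires x + v = 8, and 8 < 10. Contradiction.

Unsatisfiable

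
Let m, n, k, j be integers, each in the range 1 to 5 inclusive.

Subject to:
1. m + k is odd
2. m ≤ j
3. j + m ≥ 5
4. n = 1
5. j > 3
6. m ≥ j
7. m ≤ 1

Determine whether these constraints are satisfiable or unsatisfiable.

Unsatisfiable

From constraint 5: j ≥ 4. From constraints 6 and 7: j ≤ m and m ≤ 1, so j ≤ 1. But 1 < 4, so no value of j works.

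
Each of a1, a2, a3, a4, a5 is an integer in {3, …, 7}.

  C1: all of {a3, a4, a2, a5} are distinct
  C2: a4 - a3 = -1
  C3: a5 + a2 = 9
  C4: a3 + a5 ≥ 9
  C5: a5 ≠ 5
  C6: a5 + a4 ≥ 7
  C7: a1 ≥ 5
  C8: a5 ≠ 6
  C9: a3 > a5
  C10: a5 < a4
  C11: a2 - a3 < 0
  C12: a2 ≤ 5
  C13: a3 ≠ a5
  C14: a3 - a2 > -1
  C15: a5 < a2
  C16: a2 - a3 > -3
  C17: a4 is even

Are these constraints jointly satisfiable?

Satisfiable

Try a1 = 5, a2 = 5, a3 = 7, a4 = 6, a5 = 4.
Check constraint 2: a4 - a3 = -1; constraint 3: a5 + a2 = 9; constraint 4: a3 + a5 = 11. The remaining constraints are straightforward to verify.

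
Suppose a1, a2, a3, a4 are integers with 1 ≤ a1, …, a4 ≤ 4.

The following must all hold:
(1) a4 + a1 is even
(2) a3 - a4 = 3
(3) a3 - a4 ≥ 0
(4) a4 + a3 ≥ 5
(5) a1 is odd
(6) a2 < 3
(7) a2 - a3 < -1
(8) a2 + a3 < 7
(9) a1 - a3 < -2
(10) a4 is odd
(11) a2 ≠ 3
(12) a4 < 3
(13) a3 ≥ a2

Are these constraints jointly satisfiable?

Try a1 = 1, a2 = 1, a3 = 4, a4 = 1.
Check constraint 2: a3 - a4 = 3; constraint 3: a3 - a4 = 3. The remaining constraints are straightforward to verify.

Satisfiable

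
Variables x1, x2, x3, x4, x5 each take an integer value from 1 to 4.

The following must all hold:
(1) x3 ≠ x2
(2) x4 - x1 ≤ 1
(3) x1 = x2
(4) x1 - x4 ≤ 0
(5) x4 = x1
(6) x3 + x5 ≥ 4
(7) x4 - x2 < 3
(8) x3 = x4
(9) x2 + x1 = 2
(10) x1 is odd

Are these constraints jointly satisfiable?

Unsatisfiable

From constraints 3, 5, and 8, x3 = x4 = x1 = x2, so x3 = x2. But constraint 1 says x3 ≠ x2. Contradiction.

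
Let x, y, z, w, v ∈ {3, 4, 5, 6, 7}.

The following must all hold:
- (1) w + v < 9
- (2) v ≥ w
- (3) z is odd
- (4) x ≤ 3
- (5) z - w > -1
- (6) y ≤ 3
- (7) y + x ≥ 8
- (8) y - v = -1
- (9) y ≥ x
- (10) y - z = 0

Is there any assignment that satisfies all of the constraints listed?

Unsatisfiable

From constraint 6: y ≤ 3. From constraint 4: x ≤ 3. Hence y + x ≤ 6. But constraint 7 requires y + x ≥ 8, and 8 > 6. Contradiction.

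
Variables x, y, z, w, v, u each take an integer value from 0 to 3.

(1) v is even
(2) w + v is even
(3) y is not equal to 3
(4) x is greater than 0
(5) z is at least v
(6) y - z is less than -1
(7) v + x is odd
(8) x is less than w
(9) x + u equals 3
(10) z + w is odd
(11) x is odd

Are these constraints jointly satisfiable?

Satisfiable

One satisfying assignment is x = 1, y = 0, z = 3, w = 2, v = 2, u = 2.
For the less obvious constraints — constraint 6: y - z = -3; constraint 9: x + u = 3 — and the others hold by inspection.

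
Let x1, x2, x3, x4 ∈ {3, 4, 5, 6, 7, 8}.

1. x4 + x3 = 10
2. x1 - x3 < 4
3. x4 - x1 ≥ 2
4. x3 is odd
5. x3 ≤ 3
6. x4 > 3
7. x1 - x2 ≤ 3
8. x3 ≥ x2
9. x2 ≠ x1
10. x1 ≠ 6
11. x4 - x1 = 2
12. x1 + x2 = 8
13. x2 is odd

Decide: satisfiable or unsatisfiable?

Setting (x1, x2, x3, x4) = (5, 3, 3, 7) satisfies everything: constraint 1: x4 + x3 = 10; constraint 2: x1 - x3 = 2; constraint 3: x4 - x1 = 2, and the others follow.

Satisfiable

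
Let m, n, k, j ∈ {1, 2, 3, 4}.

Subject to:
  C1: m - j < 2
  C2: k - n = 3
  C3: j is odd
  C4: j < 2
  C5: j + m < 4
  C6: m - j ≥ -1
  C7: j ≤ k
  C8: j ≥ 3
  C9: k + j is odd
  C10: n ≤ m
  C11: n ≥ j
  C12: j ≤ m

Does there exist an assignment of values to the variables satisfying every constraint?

Unsatisfiable

From constraint 8: j ≥ 3. From constraint 4: j ≤ 1. But 1 < 3, so no value of j works.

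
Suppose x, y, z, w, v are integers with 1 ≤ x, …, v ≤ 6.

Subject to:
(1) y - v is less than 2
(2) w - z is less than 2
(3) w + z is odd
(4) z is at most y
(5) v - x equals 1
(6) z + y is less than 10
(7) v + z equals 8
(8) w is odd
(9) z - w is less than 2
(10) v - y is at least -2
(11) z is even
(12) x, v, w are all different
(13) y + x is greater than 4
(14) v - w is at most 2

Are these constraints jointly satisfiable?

Satisfiable

Setting (x, y, z, w, v) = (3, 4, 4, 5, 4) satisfies everything: constraint 1: y - v = 0; constraint 2: w - z = 1, and the others follow.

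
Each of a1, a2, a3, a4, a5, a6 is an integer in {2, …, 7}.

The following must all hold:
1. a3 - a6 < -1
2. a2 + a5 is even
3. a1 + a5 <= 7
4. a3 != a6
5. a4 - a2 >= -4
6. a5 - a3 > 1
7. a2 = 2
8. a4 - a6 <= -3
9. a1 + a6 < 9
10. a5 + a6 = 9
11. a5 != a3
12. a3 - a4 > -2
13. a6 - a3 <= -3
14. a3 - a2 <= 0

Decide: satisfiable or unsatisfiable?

Constraints 5, 8, 13, and 14 give a4 − a2 ≥ -4, a2 − a3 ≥ 0, a3 − a6 ≥ 3, a6 − a4 ≥ 3.
Adding all 4 inequalities: the left sides telescope to 0, and the right sides sum to (-4) + 0 + 3 + 3 = 2. So 0 ≥ 2, which is false.

Unsatisfiable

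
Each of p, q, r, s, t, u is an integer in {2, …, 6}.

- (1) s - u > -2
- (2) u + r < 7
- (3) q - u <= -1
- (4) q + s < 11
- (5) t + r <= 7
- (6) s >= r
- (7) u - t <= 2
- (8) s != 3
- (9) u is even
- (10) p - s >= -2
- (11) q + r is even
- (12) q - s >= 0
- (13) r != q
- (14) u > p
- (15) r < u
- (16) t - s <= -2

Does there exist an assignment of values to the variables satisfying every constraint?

Constraints 3, 7, 12, and 16 give q − s ≥ 0, s − t ≥ 2, t − u ≥ -2, u − q ≥ 1.
Adding all 4 inequalities: the left sides telescope to 0, and the right sides sum to 0 + 2 + (-2) + 1 = 1. So 0 ≥ 1, which is false.

Unsatisfiable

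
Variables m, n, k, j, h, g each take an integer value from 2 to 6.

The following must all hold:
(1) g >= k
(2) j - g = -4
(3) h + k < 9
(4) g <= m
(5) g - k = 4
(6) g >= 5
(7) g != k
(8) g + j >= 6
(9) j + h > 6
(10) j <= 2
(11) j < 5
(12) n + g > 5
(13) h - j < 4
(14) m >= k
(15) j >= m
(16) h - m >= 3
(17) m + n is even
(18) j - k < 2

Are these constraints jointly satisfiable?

From constraints 4 and 6: m ≥ g and g ≥ 5, so m ≥ 5. From constraints 10 and 15: m ≤ j and j ≤ 2, so m ≤ 2. But 2 < 5, so no value of m works.

Unsatisfiable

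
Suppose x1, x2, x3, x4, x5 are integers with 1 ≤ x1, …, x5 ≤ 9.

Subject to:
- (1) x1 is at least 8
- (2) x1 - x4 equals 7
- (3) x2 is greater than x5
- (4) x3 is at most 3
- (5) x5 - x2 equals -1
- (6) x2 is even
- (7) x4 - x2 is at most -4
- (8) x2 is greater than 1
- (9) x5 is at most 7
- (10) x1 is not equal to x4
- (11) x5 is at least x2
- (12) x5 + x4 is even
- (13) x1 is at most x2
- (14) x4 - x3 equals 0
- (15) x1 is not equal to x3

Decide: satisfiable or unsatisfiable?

Unsatisfiable

From constraints 1 and 13: x2 ≥ x1 and x1 ≥ 8, so x2 ≥ 8. From constraints 9 and 11: x2 ≤ x5 and x5 ≤ 7, so x2 ≤ 7. But 7 < 8, so no value of x2 works.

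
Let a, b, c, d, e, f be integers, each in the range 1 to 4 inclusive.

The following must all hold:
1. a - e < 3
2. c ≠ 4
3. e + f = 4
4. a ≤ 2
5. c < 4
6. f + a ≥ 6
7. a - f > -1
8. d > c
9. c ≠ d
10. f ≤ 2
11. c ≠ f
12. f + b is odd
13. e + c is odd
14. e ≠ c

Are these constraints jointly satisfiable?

Unsatisfiable

From constraint 10: f ≤ 2. From constraint 4: a ≤ 2. Hence f + a ≤ 4. But constraint 6 requires f + a ≥ 6, and 6 > 4. Contradiction.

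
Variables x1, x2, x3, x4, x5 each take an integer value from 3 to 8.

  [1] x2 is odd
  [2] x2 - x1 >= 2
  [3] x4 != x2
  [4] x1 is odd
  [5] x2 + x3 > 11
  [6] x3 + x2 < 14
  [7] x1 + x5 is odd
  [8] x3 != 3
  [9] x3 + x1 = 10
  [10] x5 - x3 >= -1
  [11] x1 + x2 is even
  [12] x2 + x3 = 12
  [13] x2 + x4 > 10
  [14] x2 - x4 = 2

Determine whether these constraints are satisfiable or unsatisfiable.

Setting (x1, x2, x3, x4, x5) = (5, 7, 5, 5, 6) satisfies everything: constraint 2: x2 - x1 = 2; constraint 5: x2 + x3 = 12; constraint 6: x3 + x2 = 12, and the others follow.

Satisfiable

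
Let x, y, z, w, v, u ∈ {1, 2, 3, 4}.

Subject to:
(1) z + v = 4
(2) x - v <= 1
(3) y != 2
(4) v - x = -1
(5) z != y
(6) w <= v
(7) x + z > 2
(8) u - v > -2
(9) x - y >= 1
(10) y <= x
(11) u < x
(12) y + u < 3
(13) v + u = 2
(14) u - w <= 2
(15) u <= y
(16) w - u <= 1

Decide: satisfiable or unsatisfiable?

Setting (x, y, z, w, v, u) = (2, 1, 3, 1, 1, 1) satisfies everything: constraint 1: z + v = 4; constraint 2: x - v = 1, and the others follow.

Satisfiable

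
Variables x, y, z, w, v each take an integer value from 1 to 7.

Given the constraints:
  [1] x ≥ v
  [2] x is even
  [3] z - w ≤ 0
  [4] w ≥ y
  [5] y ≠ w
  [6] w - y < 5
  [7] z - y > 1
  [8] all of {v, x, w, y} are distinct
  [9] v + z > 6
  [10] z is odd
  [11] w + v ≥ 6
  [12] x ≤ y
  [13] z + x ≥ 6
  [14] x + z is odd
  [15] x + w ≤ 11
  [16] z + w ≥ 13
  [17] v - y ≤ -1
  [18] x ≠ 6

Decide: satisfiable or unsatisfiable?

Satisfiable

The assignment x = 2, y = 5, z = 7, w = 7, v = 1 works:
  constraint 3 holds since z - w = 0.
  constraint 6 holds since w - y = 2.
  constraint 7 holds since z - y = 2.
The rest check out directly.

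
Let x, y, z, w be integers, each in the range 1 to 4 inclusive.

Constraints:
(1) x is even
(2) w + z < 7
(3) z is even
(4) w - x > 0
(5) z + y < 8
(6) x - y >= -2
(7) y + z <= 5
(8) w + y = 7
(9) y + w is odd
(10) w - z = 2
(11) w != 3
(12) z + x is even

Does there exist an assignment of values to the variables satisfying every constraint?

Take x = 2, y = 3, z = 2, w = 4. Then constraint 2: w + z = 6; constraint 4: w - x = 2, and every other listed constraint is also met.

Satisfiable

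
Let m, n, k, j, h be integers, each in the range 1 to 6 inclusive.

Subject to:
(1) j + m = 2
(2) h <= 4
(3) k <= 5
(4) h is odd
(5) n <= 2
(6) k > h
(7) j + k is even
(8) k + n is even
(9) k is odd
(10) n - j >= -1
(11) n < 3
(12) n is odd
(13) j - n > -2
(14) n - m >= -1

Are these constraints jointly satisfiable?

Satisfiable

One satisfying assignment is m = 1, n = 1, k = 3, j = 1, h = 1.
For the less obvious constraints — constraint 1: j + m = 2; constraint 10: n - j = 0 — and the others hold by inspection.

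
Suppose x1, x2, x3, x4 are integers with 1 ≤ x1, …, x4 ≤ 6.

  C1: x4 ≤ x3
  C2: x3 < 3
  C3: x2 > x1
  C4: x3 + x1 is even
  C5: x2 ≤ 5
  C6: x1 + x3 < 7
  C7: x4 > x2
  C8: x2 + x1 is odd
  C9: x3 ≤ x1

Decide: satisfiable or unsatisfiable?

Unsatisfiable

Constraints 1, 3, 7, and 9 give x3 ≤ x1, x1 < x2, x2 < x4, x4 ≤ x3. Chaining: x3 ≤ x1 < x2 < x4 ≤ x3, which forces x3 < x3 — impossible.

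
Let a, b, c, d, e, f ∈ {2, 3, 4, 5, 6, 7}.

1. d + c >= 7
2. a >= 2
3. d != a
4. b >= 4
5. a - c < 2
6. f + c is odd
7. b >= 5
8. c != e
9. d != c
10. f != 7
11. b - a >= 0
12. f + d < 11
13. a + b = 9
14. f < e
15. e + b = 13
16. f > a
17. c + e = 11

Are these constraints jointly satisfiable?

One satisfying assignment is a = 3, b = 6, c = 4, d = 5, e = 7, f = 5.
For the less obvious constraints — constraint 1: d + c = 9; constraint 5: a - c = -1; constraint 11: b - a = 3 — and the others hold by inspection.

Satisfiable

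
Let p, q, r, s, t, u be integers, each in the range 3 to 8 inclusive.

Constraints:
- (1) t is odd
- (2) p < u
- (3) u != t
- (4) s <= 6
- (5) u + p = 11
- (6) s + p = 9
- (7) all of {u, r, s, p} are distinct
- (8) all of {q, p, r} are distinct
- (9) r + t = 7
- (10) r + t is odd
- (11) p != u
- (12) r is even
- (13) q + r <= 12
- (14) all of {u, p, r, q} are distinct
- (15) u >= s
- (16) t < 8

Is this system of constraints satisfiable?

One satisfying assignment is p = 3, q = 7, r = 4, s = 6, t = 3, u = 8.
For the less obvious constraints — constraint 5: u + p = 11; constraint 6: s + p = 9 — and the others hold by inspection.

Satisfiable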